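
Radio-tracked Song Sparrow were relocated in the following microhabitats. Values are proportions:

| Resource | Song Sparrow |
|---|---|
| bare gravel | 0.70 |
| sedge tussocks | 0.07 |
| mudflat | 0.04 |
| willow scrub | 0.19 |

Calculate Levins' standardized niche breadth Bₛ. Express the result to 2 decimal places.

Σpᵢ² = 0.70² + 0.07² + 0.04² + 0.19² = 0.4900 + 0.0049 + 0.0016 + 0.0361 = 0.5326
B = 1 / 0.5326 = 1.8776
Bₛ = (B − 1)/(n − 1) = (1.8776 − 1)/(4 − 1) = 0.8776/3 = 0.2925

0.29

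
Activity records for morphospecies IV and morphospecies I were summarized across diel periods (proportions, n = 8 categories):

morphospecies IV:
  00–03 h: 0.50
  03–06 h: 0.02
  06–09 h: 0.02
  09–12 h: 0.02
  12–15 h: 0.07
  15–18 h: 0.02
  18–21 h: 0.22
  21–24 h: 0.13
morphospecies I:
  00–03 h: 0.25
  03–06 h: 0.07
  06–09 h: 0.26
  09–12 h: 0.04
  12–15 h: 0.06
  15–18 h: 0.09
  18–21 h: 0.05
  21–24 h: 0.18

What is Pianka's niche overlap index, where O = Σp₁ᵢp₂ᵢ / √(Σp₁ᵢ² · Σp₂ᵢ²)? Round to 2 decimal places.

Σ p₁ᵢp₂ᵢ = 0.1250 + 0.0014 + 0.0052 + 0.0008 + 0.0042 + 0.0018 + 0.0110 + 0.0234 = 0.1728
Σp_1ᵢ² = 0.50² + 0.02² + 0.02² + 0.02² + 0.07² + 0.02² + 0.22² + 0.13² = 0.2500 + 0.0004 + 0.0004 + 0.0004 + 0.0049 + 0.0004 + 0.0484 + 0.0169 = 0.3218
Σp_2ᵢ² = 0.25² + 0.07² + 0.26² + 0.04² + 0.06² + 0.09² + 0.05² + 0.18² = 0.0625 + 0.0049 + 0.0676 + 0.0016 + 0.0036 + 0.0081 + 0.0025 + 0.0324 = 0.1832
O = 0.1728 / √(0.3218 × 0.1832) = 0.1728 / 0.24280 = 0.7117

0.71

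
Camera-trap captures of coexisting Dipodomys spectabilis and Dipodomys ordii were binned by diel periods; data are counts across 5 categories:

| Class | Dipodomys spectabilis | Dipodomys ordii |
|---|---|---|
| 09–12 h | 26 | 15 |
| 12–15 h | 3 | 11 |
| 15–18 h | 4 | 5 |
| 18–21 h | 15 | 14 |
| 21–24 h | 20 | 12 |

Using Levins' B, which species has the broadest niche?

Proportions for Dipodomys spectabilis (n=68): 26/68=0.3824, 3/68=0.0441, 4/68=0.0588, 15/68=0.2206, 20/68=0.2941
Proportions for Dipodomys ordii (n=57): 15/57=0.2632, 11/57=0.1930, 5/57=0.0877, 14/57=0.2456, 12/57=0.2105
Σp_specᵢ² = 0.3824² + 0.0441² + 0.0588² + 0.2206² + 0.2941² = 0.146230 + 0.001945 + 0.003457 + 0.048664 + 0.086495 = 0.286791
B_spec = 1 / 0.286791 = 3.4869
Σp_ordiᵢ² = 0.2632² + 0.1930² + 0.0877² + 0.2456² + 0.2105² = 0.069274 + 0.037249 + 0.007691 + 0.060319 + 0.044310 = 0.218843
B_ordi = 1 / 0.218843 = 4.5695
Highest B → broadest niche (most generalist): Dipodomys ordii (B = 4.57).

Dipodomys ordii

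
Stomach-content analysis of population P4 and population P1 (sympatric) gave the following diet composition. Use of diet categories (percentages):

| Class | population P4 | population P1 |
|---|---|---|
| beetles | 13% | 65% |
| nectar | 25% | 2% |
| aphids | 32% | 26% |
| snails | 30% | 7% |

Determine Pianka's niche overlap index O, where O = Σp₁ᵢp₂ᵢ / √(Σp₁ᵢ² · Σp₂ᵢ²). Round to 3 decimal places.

Convert percentages to proportions (divide by 100).
Σ p₁ᵢp₂ᵢ = 0.0845 + 0.0050 + 0.0832 + 0.0210 = 0.1937
Σp_1ᵢ² = 0.13² + 0.25² + 0.32² + 0.30² = 0.0169 + 0.0625 + 0.1024 + 0.0900 = 0.2718
Σp_2ᵢ² = 0.65² + 0.02² + 0.26² + 0.07² = 0.4225 + 0.0004 + 0.0676 + 0.0049 = 0.4954
O = 0.1937 / √(0.2718 × 0.4954) = 0.1937 / 0.366946 = 0.52787

0.528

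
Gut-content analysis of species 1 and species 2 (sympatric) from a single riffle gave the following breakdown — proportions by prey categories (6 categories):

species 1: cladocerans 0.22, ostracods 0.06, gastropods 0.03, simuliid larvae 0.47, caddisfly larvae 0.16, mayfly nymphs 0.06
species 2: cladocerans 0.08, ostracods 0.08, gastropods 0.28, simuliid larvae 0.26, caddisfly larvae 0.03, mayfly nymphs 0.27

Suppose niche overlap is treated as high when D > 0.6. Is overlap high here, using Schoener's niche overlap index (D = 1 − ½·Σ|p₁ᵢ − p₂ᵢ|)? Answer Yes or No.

No

Σ|p₁ᵢ − p₂ᵢ| = 0.14 + 0.02 + 0.25 + 0.21 + 0.13 + 0.21 = 0.96
D = 1 − ½ × 0.96 = 1 − 0.480 = 0.5200
D = 0.5200 < 0.6 → No.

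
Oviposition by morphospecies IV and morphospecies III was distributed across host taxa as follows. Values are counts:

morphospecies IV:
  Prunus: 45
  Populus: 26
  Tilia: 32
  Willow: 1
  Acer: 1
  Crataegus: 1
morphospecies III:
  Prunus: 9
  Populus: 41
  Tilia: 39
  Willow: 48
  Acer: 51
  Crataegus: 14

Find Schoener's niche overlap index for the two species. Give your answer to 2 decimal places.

Proportions for morphospecies IV (n=106): 45/106=0.4245, 26/106=0.2453, 32/106=0.3019, 1/106=0.0094, 1/106=0.0094, 1/106=0.0094
Proportions for morphospecies III (n=202): 9/202=0.0446, 41/202=0.2030, 39/202=0.1931, 48/202=0.2376, 51/202=0.2525, 14/202=0.0693
Σ|p₁ᵢ − p₂ᵢ| = 0.3799 + 0.0423 + 0.1088 + 0.2282 + 0.2431 + 0.0599 = 1.0622
D = 1 − ½ × 1.0622 = 1 − 0.53110 = 0.46890

0.47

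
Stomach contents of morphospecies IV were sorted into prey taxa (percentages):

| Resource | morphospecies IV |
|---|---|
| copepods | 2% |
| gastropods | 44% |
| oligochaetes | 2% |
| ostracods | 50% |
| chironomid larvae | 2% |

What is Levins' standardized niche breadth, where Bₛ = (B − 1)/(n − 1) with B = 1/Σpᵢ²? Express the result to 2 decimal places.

0.31

Convert percentages to proportions (divide by 100).
Σpᵢ² = 0.02² + 0.44² + 0.02² + 0.50² + 0.02² = 0.0004 + 0.1936 + 0.0004 + 0.2500 + 0.0004 = 0.4448
B = 1 / 0.4448 = 2.2482
Bₛ = (B − 1)/(n − 1) = (2.2482 − 1)/(5 − 1) = 1.2482/4 = 0.3121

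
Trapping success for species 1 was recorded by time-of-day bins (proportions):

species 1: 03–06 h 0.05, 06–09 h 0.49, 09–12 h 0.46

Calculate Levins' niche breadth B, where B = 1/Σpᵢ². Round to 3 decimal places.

Σpᵢ² = 0.05² + 0.49² + 0.46² = 0.0025 + 0.2401 + 0.2116 = 0.4542
B = 1 / 0.4542 = 2.20167

2.202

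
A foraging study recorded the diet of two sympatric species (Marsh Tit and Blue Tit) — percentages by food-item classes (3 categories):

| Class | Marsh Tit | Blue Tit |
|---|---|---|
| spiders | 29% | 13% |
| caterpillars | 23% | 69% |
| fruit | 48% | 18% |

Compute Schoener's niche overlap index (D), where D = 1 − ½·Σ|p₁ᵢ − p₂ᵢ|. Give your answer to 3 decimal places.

Convert percentages to proportions (divide by 100).
Σ|p₁ᵢ − p₂ᵢ| = 0.16 + 0.46 + 0.30 = 0.92
D = 1 − ½ × 0.92 = 1 − 0.460 = 0.54000

0.540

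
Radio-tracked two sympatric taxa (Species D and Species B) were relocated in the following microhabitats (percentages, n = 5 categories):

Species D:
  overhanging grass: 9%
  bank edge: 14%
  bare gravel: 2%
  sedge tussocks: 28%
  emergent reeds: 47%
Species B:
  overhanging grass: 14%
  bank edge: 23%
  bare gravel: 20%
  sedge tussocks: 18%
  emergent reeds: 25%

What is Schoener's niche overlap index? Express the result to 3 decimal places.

0.680

Convert percentages to proportions (divide by 100).
Σ|p₁ᵢ − p₂ᵢ| = 0.05 + 0.09 + 0.18 + 0.10 + 0.22 = 0.64
D = 1 − ½ × 0.64 = 1 − 0.320 = 0.68000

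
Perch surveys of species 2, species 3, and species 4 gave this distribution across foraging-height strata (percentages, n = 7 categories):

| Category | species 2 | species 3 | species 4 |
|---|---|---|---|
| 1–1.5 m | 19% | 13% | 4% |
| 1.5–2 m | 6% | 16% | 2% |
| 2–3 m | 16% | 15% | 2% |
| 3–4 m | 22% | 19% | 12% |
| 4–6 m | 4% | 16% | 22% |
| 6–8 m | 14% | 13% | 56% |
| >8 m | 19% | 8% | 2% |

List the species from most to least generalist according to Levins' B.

Convert percentages to proportions (divide by 100).
Σp_2ᵢ² = 0.19² + 0.06² + 0.16² + 0.22² + 0.04² + 0.14² + 0.19² = 0.0361 + 0.0036 + 0.0256 + 0.0484 + 0.0016 + 0.0196 + 0.0361 = 0.1710
B_2 = 1 / 0.1710 = 5.8480
Σp_3ᵢ² = 0.13² + 0.16² + 0.15² + 0.19² + 0.16² + 0.13² + 0.08² = 0.0169 + 0.0256 + 0.0225 + 0.0361 + 0.0256 + 0.0169 + 0.0064 = 0.1500
B_3 = 1 / 0.1500 = 6.6667
Σp_4ᵢ² = 0.04² + 0.02² + 0.02² + 0.12² + 0.22² + 0.56² + 0.02² = 0.0016 + 0.0004 + 0.0004 + 0.0144 + 0.0484 + 0.3136 + 0.0004 = 0.3792
B_4 = 1 / 0.3792 = 2.6371
Ranking by B (broadest → narrowest): species 3 (6.67) > species 2 (5.85) > species 4 (2.64)

species 3 > species 2 > species 4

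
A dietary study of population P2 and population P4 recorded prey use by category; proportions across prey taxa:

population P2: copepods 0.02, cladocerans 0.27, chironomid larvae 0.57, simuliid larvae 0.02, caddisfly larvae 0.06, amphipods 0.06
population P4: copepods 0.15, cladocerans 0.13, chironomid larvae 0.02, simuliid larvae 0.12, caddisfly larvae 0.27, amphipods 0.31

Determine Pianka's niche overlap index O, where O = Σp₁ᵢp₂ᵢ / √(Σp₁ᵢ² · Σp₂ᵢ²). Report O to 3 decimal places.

0.288

Σ p₁ᵢp₂ᵢ = 0.0030 + 0.0351 + 0.0114 + 0.0024 + 0.0162 + 0.0186 = 0.0867
Σp_1ᵢ² = 0.02² + 0.27² + 0.57² + 0.02² + 0.06² + 0.06² = 0.0004 + 0.0729 + 0.3249 + 0.0004 + 0.0036 + 0.0036 = 0.4058
Σp_2ᵢ² = 0.15² + 0.13² + 0.02² + 0.12² + 0.27² + 0.31² = 0.0225 + 0.0169 + 0.0004 + 0.0144 + 0.0729 + 0.0961 = 0.2232
O = 0.0867 / √(0.4058 × 0.2232) = 0.0867 / 0.300956 = 0.28808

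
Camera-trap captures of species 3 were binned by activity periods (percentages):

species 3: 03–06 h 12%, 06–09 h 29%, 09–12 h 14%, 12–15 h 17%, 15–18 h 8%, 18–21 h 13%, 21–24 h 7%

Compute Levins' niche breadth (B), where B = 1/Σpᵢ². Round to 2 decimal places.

5.71

Convert percentages to proportions (divide by 100).
Σpᵢ² = 0.12² + 0.29² + 0.14² + 0.17² + 0.08² + 0.13² + 0.07² = 0.0144 + 0.0841 + 0.0196 + 0.0289 + 0.0064 + 0.0169 + 0.0049 = 0.1752
B = 1 / 0.1752 = 5.7078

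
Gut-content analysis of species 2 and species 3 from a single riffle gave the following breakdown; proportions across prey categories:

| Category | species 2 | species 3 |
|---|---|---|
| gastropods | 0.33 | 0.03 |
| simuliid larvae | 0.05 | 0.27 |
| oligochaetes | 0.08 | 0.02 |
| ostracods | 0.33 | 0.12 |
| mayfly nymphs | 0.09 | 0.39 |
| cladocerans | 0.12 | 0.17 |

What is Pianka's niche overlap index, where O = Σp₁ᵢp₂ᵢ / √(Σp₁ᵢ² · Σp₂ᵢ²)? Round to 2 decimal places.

0.46

Σ p₁ᵢp₂ᵢ = 0.0099 + 0.0135 + 0.0016 + 0.0396 + 0.0351 + 0.0204 = 0.1201
Σp_1ᵢ² = 0.33² + 0.05² + 0.08² + 0.33² + 0.09² + 0.12² = 0.1089 + 0.0025 + 0.0064 + 0.1089 + 0.0081 + 0.0144 = 0.2492
Σp_2ᵢ² = 0.03² + 0.27² + 0.02² + 0.12² + 0.39² + 0.17² = 0.0009 + 0.0729 + 0.0004 + 0.0144 + 0.1521 + 0.0289 = 0.2696
O = 0.1201 / √(0.2492 × 0.2696) = 0.1201 / 0.25920 = 0.4633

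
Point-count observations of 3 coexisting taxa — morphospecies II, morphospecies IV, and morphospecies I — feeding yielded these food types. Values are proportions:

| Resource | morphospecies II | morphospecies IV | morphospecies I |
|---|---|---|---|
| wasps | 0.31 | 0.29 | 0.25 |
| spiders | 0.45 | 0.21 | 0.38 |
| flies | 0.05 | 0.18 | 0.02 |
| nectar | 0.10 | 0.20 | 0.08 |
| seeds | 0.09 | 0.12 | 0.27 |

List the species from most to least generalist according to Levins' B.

Σp_IIᵢ² = 0.31² + 0.45² + 0.05² + 0.10² + 0.09² = 0.0961 + 0.2025 + 0.0025 + 0.0100 + 0.0081 = 0.3192
B_II = 1 / 0.3192 = 3.1328
Σp_IVᵢ² = 0.29² + 0.21² + 0.18² + 0.20² + 0.12² = 0.0841 + 0.0441 + 0.0324 + 0.0400 + 0.0144 = 0.2150
B_IV = 1 / 0.2150 = 4.6512
Σp_Iᵢ² = 0.25² + 0.38² + 0.02² + 0.08² + 0.27² = 0.0625 + 0.1444 + 0.0004 + 0.0064 + 0.0729 = 0.2866
B_I = 1 / 0.2866 = 3.4892
Ranking by B (broadest → narrowest): morphospecies IV (4.65) > morphospecies I (3.49) > morphospecies II (3.13)

morphospecies IV > morphospecies I > morphospecies II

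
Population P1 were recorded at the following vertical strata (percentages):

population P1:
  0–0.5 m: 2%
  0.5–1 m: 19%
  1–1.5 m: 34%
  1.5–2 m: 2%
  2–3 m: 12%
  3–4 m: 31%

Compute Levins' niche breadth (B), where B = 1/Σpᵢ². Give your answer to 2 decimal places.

Convert percentages to proportions (divide by 100).
Σpᵢ² = 0.02² + 0.19² + 0.34² + 0.02² + 0.12² + 0.31² = 0.0004 + 0.0361 + 0.1156 + 0.0004 + 0.0144 + 0.0961 = 0.2630
B = 1 / 0.2630 = 3.8023

3.80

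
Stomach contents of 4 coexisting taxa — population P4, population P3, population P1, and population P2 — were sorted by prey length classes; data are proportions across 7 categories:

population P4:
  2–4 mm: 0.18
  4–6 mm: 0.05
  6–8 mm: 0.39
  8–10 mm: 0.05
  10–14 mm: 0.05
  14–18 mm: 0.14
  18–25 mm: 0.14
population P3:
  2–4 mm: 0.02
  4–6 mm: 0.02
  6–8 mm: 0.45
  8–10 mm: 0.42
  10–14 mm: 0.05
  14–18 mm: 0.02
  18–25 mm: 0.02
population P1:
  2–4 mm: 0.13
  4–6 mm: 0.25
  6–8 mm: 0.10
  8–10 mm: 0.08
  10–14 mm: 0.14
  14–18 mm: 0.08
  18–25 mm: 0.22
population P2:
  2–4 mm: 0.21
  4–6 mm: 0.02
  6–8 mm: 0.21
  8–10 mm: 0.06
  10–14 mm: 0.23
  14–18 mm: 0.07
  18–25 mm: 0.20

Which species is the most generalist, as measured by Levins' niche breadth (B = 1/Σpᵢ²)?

Σp_P4ᵢ² = 0.18² + 0.05² + 0.39² + 0.05² + 0.05² + 0.14² + 0.14² = 0.0324 + 0.0025 + 0.1521 + 0.0025 + 0.0025 + 0.0196 + 0.0196 = 0.2312
B_P4 = 1 / 0.2312 = 4.3253
Σp_P3ᵢ² = 0.02² + 0.02² + 0.45² + 0.42² + 0.05² + 0.02² + 0.02² = 0.0004 + 0.0004 + 0.2025 + 0.1764 + 0.0025 + 0.0004 + 0.0004 = 0.3830
B_P3 = 1 / 0.3830 = 2.6110
Σp_P1ᵢ² = 0.13² + 0.25² + 0.10² + 0.08² + 0.14² + 0.08² + 0.22² = 0.0169 + 0.0625 + 0.0100 + 0.0064 + 0.0196 + 0.0064 + 0.0484 = 0.1702
B_P1 = 1 / 0.1702 = 5.8754
Σp_P2ᵢ² = 0.21² + 0.02² + 0.21² + 0.06² + 0.23² + 0.07² + 0.20² = 0.0441 + 0.0004 + 0.0441 + 0.0036 + 0.0529 + 0.0049 + 0.0400 = 0.1900
B_P2 = 1 / 0.1900 = 5.2632
Highest B → broadest niche (most generalist): population P1 (B = 5.88).

population P1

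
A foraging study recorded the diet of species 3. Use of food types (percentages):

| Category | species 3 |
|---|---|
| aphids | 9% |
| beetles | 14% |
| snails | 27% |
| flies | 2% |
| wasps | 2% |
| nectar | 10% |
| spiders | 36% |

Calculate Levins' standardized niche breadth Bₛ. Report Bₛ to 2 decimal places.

Convert percentages to proportions (divide by 100).
Σpᵢ² = 0.09² + 0.14² + 0.27² + 0.02² + 0.02² + 0.10² + 0.36² = 0.0081 + 0.0196 + 0.0729 + 0.0004 + 0.0004 + 0.0100 + 0.1296 = 0.2410
B = 1 / 0.2410 = 4.1494
Bₛ = (B − 1)/(n − 1) = (4.1494 − 1)/(7 − 1) = 3.1494/6 = 0.5249

0.52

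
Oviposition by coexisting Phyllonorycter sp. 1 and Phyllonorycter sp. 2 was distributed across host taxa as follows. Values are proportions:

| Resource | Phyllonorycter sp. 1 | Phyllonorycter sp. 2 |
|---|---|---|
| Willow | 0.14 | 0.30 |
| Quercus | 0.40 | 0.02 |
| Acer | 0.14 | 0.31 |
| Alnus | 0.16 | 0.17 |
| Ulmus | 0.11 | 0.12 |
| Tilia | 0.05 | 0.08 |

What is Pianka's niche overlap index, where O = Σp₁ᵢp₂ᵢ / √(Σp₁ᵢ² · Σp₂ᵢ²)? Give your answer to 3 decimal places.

Σ p₁ᵢp₂ᵢ = 0.0420 + 0.0080 + 0.0434 + 0.0272 + 0.0132 + 0.0040 = 0.1378
Σp_1ᵢ² = 0.14² + 0.40² + 0.14² + 0.16² + 0.11² + 0.05² = 0.0196 + 0.1600 + 0.0196 + 0.0256 + 0.0121 + 0.0025 = 0.2394
Σp_2ᵢ² = 0.30² + 0.02² + 0.31² + 0.17² + 0.12² + 0.08² = 0.0900 + 0.0004 + 0.0961 + 0.0289 + 0.0144 + 0.0064 = 0.2362
O = 0.1378 / √(0.2394 × 0.2362) = 0.1378 / 0.237795 = 0.57949

0.579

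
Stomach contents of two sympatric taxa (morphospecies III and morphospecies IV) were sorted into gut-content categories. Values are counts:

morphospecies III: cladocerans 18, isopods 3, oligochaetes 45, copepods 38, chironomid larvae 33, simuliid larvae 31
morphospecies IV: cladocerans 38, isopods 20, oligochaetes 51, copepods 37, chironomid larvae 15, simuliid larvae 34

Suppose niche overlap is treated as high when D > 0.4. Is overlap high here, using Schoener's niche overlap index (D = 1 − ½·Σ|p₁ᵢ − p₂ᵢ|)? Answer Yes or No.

Proportions for morphospecies III (n=168): 18/168=0.1071, 3/168=0.0179, 45/168=0.2679, 38/168=0.2262, 33/168=0.1964, 31/168=0.1845
Proportions for morphospecies IV (n=195): 38/195=0.1949, 20/195=0.1026, 51/195=0.2615, 37/195=0.1897, 15/195=0.0769, 34/195=0.1744
Σ|p₁ᵢ − p₂ᵢ| = 0.0878 + 0.0847 + 0.0064 + 0.0365 + 0.1195 + 0.0101 = 0.3450
D = 1 − ½ × 0.3450 = 1 − 0.17250 = 0.82750
D = 0.82750 > 0.4 → Yes.

Yes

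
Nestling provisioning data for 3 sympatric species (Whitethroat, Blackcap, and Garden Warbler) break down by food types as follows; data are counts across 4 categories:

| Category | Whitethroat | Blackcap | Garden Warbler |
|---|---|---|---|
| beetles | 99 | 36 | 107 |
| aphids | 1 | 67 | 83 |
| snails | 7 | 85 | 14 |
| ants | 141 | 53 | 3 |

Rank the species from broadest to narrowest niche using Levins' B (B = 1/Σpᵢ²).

Proportions for Whitethroat (n=248): 99/248=0.3992, 1/248=0.0040, 7/248=0.0282, 141/248=0.5685
Proportions for Blackcap (n=241): 36/241=0.1494, 67/241=0.2780, 85/241=0.3527, 53/241=0.2199
Proportions for Garden Warbler (n=207): 107/207=0.5169, 83/207=0.4010, 14/207=0.0676, 3/207=0.0145
Σp_Whitᵢ² = 0.3992² + 0.0040² + 0.0282² + 0.5685² = 0.159361 + 0.000016 + 0.000795 + 0.323192 = 0.483364
B_Whit = 1 / 0.483364 = 2.0688
Σp_Blacᵢ² = 0.1494² + 0.2780² + 0.3527² + 0.2199² = 0.022320 + 0.077284 + 0.124397 + 0.048356 = 0.272357
B_Blac = 1 / 0.272357 = 3.6717
Σp_Warbᵢ² = 0.5169² + 0.4010² + 0.0676² + 0.0145² = 0.267186 + 0.160801 + 0.004570 + 0.000210 = 0.432767
B_Warb = 1 / 0.432767 = 2.3107
Ranking by B (broadest → narrowest): Blackcap (3.67) > Garden Warbler (2.31) > Whitethroat (2.07)

Blackcap > Garden Warbler > Whitethroat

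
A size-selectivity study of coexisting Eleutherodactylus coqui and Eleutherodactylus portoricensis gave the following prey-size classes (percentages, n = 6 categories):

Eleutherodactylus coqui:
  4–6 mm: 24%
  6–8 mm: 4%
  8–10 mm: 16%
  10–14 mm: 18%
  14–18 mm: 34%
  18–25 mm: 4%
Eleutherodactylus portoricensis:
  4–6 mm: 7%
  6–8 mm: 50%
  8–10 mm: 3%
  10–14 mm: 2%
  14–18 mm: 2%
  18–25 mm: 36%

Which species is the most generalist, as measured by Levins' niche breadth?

Convert percentages to proportions (divide by 100).
Σp_coquᵢ² = 0.24² + 0.04² + 0.16² + 0.18² + 0.34² + 0.04² = 0.0576 + 0.0016 + 0.0256 + 0.0324 + 0.1156 + 0.0016 = 0.2344
B_coqu = 1 / 0.2344 = 4.2662
Σp_portᵢ² = 0.07² + 0.50² + 0.03² + 0.02² + 0.02² + 0.36² = 0.0049 + 0.2500 + 0.0009 + 0.0004 + 0.0004 + 0.1296 = 0.3862
B_port = 1 / 0.3862 = 2.5893
Highest B → broadest niche (most generalist): Eleutherodactylus coqui (B = 4.27).

Eleutherodactylus coqui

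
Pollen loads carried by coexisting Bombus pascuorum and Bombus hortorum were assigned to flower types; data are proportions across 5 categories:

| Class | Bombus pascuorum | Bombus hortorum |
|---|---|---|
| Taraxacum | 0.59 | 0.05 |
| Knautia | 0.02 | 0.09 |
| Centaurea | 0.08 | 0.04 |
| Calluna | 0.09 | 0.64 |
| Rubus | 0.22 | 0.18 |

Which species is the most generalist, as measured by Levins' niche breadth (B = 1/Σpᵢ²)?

Σp_pascᵢ² = 0.59² + 0.02² + 0.08² + 0.09² + 0.22² = 0.3481 + 0.0004 + 0.0064 + 0.0081 + 0.0484 = 0.4114
B_pasc = 1 / 0.4114 = 2.4307
Σp_hortᵢ² = 0.05² + 0.09² + 0.04² + 0.64² + 0.18² = 0.0025 + 0.0081 + 0.0016 + 0.4096 + 0.0324 = 0.4542
B_hort = 1 / 0.4542 = 2.2017
Highest B → broadest niche (most generalist): Bombus pascuorum (B = 2.43).

Bombus pascuorum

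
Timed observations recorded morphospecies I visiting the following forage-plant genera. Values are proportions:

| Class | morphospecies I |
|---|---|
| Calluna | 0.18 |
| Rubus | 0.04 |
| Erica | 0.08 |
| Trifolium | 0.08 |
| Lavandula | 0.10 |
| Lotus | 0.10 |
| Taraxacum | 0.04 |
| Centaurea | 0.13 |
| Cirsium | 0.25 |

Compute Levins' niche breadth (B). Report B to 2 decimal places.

6.77

Σpᵢ² = 0.18² + 0.04² + 0.08² + 0.08² + 0.10² + 0.10² + 0.04² + 0.13² + 0.25² = 0.0324 + 0.0016 + 0.0064 + 0.0064 + 0.0100 + 0.0100 + 0.0016 + 0.0169 + 0.0625 = 0.1478
B = 1 / 0.1478 = 6.7659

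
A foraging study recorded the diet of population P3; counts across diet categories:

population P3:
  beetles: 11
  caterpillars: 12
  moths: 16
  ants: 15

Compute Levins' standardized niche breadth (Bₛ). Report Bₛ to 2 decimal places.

Proportions for population P3 (n=54): 11/54=0.2037, 12/54=0.2222, 16/54=0.2963, 15/54=0.2778
Σpᵢ² = 0.2037² + 0.2222² + 0.2963² + 0.2778² = 0.041494 + 0.049373 + 0.087794 + 0.077173 = 0.255834
B = 1 / 0.255834 = 3.9088
Bₛ = (B − 1)/(n − 1) = (3.9088 − 1)/(4 − 1) = 2.9088/3 = 0.9696

0.97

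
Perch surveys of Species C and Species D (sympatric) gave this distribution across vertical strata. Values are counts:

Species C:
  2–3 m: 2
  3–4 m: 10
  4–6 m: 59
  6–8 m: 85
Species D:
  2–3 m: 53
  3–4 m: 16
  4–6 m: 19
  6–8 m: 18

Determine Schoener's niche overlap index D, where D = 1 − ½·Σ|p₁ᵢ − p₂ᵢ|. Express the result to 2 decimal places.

Proportions for Species C (n=156): 2/156=0.0128, 10/156=0.0641, 59/156=0.3782, 85/156=0.5449
Proportions for Species D (n=106): 53/106=0.5000, 16/106=0.1509, 19/106=0.1792, 18/106=0.1698
Σ|p₁ᵢ − p₂ᵢ| = 0.4872 + 0.0868 + 0.1990 + 0.3751 = 1.1481
D = 1 − ½ × 1.1481 = 1 − 0.57405 = 0.42595

0.43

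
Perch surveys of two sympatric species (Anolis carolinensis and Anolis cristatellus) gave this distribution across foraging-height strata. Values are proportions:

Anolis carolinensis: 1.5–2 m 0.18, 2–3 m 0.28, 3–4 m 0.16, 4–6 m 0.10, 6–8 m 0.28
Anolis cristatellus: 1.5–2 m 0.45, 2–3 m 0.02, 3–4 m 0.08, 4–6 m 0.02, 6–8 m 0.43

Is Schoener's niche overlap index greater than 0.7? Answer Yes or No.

No

Σ|p₁ᵢ − p₂ᵢ| = 0.27 + 0.26 + 0.08 + 0.08 + 0.15 = 0.84
D = 1 − ½ × 0.84 = 1 − 0.420 = 0.5800
D = 0.5800 < 0.7 → No.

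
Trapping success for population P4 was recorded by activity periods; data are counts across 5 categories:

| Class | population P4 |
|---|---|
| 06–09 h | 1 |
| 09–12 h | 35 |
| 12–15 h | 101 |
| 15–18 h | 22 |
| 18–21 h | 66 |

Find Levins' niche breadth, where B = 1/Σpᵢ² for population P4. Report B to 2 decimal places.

3.11

Proportions for population P4 (n=225): 1/225=0.0044, 35/225=0.1556, 101/225=0.4489, 22/225=0.0978, 66/225=0.2933
Σpᵢ² = 0.0044² + 0.1556² + 0.4489² + 0.0978² + 0.2933² = 0.000019 + 0.024211 + 0.201511 + 0.009565 + 0.086025 = 0.321331
B = 1 / 0.321331 = 3.1121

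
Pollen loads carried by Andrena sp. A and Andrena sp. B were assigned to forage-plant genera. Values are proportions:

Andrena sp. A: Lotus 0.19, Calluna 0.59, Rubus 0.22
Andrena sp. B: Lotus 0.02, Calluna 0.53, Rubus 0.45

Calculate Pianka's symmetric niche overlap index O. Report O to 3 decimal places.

0.908

Σ p₁ᵢp₂ᵢ = 0.0038 + 0.3127 + 0.0990 = 0.4155
Σp_1ᵢ² = 0.19² + 0.59² + 0.22² = 0.0361 + 0.3481 + 0.0484 = 0.4326
Σp_2ᵢ² = 0.02² + 0.53² + 0.45² = 0.0004 + 0.2809 + 0.2025 = 0.4838
O = 0.4155 / √(0.4326 × 0.4838) = 0.4155 / 0.457484 = 0.90823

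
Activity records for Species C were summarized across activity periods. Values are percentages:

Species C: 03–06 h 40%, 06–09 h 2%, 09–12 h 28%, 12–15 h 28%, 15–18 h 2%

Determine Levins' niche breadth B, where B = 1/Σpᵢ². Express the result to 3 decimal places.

Convert percentages to proportions (divide by 100).
Σpᵢ² = 0.40² + 0.02² + 0.28² + 0.28² + 0.02² = 0.1600 + 0.0004 + 0.0784 + 0.0784 + 0.0004 = 0.3176
B = 1 / 0.3176 = 3.14861

3.149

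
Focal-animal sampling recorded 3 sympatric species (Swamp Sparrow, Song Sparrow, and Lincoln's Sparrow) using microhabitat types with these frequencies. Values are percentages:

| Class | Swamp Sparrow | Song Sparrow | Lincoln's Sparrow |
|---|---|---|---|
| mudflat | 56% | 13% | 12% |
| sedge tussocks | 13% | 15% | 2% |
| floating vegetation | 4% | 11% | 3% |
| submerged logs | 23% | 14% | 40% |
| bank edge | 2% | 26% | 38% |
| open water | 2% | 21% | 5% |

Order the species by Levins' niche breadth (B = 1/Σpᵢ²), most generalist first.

Song Sparrow > Lincoln's Sparrow > Swamp Sparrow

Convert percentages to proportions (divide by 100).
Σp_Swamᵢ² = 0.56² + 0.13² + 0.04² + 0.23² + 0.02² + 0.02² = 0.3136 + 0.0169 + 0.0016 + 0.0529 + 0.0004 + 0.0004 = 0.3858
B_Swam = 1 / 0.3858 = 2.5920
Σp_Songᵢ² = 0.13² + 0.15² + 0.11² + 0.14² + 0.26² + 0.21² = 0.0169 + 0.0225 + 0.0121 + 0.0196 + 0.0676 + 0.0441 = 0.1828
B_Song = 1 / 0.1828 = 5.4705
Σp_Lincᵢ² = 0.12² + 0.02² + 0.03² + 0.40² + 0.38² + 0.05² = 0.0144 + 0.0004 + 0.0009 + 0.1600 + 0.1444 + 0.0025 = 0.3226
B_Linc = 1 / 0.3226 = 3.0998
Ranking by B (broadest → narrowest): Song Sparrow (5.47) > Lincoln's Sparrow (3.10) > Swamp Sparrow (2.59)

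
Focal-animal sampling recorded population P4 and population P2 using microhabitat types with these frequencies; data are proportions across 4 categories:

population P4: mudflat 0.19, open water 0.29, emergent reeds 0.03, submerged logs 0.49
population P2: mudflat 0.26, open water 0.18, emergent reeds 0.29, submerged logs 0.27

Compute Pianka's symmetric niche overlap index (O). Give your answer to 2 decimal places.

0.80

Σ p₁ᵢp₂ᵢ = 0.0494 + 0.0522 + 0.0087 + 0.1323 = 0.2426
Σp_1ᵢ² = 0.19² + 0.29² + 0.03² + 0.49² = 0.0361 + 0.0841 + 0.0009 + 0.2401 = 0.3612
Σp_2ᵢ² = 0.26² + 0.18² + 0.29² + 0.27² = 0.0676 + 0.0324 + 0.0841 + 0.0729 = 0.2570
O = 0.2426 / √(0.3612 × 0.2570) = 0.2426 / 0.30468 = 0.7962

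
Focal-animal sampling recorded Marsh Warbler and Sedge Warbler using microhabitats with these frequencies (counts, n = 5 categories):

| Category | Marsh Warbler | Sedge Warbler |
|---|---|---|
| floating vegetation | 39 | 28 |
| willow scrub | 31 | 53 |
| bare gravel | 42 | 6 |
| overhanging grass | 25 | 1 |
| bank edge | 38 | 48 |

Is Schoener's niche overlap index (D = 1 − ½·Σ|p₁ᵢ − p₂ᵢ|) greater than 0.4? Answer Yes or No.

Proportions for Marsh Warbler (n=175): 39/175=0.2229, 31/175=0.1771, 42/175=0.2400, 25/175=0.1429, 38/175=0.2171
Proportions for Sedge Warbler (n=136): 28/136=0.2059, 53/136=0.3897, 6/136=0.0441, 1/136=0.0074, 48/136=0.3529
Σ|p₁ᵢ − p₂ᵢ| = 0.0170 + 0.2126 + 0.1959 + 0.1355 + 0.1358 = 0.6968
D = 1 − ½ × 0.6968 = 1 − 0.34840 = 0.65160
D = 0.65160 > 0.4 → Yes.

Yes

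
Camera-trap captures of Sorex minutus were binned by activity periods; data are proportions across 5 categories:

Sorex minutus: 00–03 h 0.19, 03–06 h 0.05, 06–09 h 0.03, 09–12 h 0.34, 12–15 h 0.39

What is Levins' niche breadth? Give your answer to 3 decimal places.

Σpᵢ² = 0.19² + 0.05² + 0.03² + 0.34² + 0.39² = 0.0361 + 0.0025 + 0.0009 + 0.1156 + 0.1521 = 0.3072
B = 1 / 0.3072 = 3.25521

3.255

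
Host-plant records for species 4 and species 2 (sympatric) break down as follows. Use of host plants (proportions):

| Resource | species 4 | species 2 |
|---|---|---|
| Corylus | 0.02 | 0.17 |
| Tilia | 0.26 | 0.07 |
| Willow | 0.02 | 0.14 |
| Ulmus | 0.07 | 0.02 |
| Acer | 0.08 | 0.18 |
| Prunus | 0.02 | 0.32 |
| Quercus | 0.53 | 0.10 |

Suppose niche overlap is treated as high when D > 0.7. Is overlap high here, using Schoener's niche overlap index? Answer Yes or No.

No

Σ|p₁ᵢ − p₂ᵢ| = 0.15 + 0.19 + 0.12 + 0.05 + 0.10 + 0.30 + 0.43 = 1.34
D = 1 − ½ × 1.34 = 1 − 0.670 = 0.3300
D = 0.3300 < 0.7 → No.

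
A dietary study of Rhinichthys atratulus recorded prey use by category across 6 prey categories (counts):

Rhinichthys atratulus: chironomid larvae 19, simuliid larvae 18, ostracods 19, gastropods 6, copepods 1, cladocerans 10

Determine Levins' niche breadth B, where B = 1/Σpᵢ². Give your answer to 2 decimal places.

4.50

Proportions for Rhinichthys atratulus (n=73): 19/73=0.2603, 18/73=0.2466, 19/73=0.2603, 6/73=0.0822, 1/73=0.0137, 10/73=0.1370
Σpᵢ² = 0.2603² + 0.2466² + 0.2603² + 0.0822² + 0.0137² + 0.1370² = 0.067756 + 0.060812 + 0.067756 + 0.006757 + 0.000188 + 0.018769 = 0.222038
B = 1 / 0.222038 = 4.5037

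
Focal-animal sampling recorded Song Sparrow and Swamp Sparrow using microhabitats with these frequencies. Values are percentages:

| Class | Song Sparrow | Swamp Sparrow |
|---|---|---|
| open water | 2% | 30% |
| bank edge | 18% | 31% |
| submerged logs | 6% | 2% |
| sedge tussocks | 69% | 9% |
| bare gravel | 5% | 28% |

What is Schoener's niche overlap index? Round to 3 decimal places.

Convert percentages to proportions (divide by 100).
Σ|p₁ᵢ − p₂ᵢ| = 0.28 + 0.13 + 0.04 + 0.60 + 0.23 = 1.28
D = 1 − ½ × 1.28 = 1 − 0.640 = 0.36000

0.360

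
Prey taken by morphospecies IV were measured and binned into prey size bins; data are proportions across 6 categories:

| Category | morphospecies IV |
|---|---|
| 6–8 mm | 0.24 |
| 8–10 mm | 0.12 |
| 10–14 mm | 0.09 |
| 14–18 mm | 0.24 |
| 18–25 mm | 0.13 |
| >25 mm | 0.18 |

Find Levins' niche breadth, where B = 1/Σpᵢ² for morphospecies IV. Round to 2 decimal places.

5.35

Σpᵢ² = 0.24² + 0.12² + 0.09² + 0.24² + 0.13² + 0.18² = 0.0576 + 0.0144 + 0.0081 + 0.0576 + 0.0169 + 0.0324 = 0.1870
B = 1 / 0.1870 = 5.3476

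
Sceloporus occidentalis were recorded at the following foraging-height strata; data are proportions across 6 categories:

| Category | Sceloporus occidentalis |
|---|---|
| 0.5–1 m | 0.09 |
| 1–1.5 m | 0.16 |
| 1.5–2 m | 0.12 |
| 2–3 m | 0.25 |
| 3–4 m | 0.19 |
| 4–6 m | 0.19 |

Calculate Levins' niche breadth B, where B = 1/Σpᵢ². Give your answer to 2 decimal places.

5.47

Σpᵢ² = 0.09² + 0.16² + 0.12² + 0.25² + 0.19² + 0.19² = 0.0081 + 0.0256 + 0.0144 + 0.0625 + 0.0361 + 0.0361 = 0.1828
B = 1 / 0.1828 = 5.4705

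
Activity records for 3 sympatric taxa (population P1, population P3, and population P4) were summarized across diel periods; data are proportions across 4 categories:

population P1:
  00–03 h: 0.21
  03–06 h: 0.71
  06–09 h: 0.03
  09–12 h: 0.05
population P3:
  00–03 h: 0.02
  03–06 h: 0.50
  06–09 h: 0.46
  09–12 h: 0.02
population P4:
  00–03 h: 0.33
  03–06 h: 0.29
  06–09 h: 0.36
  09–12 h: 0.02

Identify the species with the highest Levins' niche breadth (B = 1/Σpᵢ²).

population P4

Σp_P1ᵢ² = 0.21² + 0.71² + 0.03² + 0.05² = 0.0441 + 0.5041 + 0.0009 + 0.0025 = 0.5516
B_P1 = 1 / 0.5516 = 1.8129
Σp_P3ᵢ² = 0.02² + 0.50² + 0.46² + 0.02² = 0.0004 + 0.2500 + 0.2116 + 0.0004 = 0.4624
B_P3 = 1 / 0.4624 = 2.1626
Σp_P4ᵢ² = 0.33² + 0.29² + 0.36² + 0.02² = 0.1089 + 0.0841 + 0.1296 + 0.0004 = 0.3230
B_P4 = 1 / 0.3230 = 3.0960
Highest B → broadest niche (most generalist): population P4 (B = 3.10).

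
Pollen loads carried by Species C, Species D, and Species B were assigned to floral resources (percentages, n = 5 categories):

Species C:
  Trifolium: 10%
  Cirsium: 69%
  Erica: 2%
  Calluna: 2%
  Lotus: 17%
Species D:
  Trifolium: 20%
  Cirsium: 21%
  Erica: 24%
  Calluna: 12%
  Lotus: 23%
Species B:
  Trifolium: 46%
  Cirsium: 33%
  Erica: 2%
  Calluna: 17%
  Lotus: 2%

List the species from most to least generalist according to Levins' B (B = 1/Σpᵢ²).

Species D > Species B > Species C

Convert percentages to proportions (divide by 100).
Σp_Cᵢ² = 0.10² + 0.69² + 0.02² + 0.02² + 0.17² = 0.0100 + 0.4761 + 0.0004 + 0.0004 + 0.0289 = 0.5158
B_C = 1 / 0.5158 = 1.9387
Σp_Dᵢ² = 0.20² + 0.21² + 0.24² + 0.12² + 0.23² = 0.0400 + 0.0441 + 0.0576 + 0.0144 + 0.0529 = 0.2090
B_D = 1 / 0.2090 = 4.7847
Σp_Bᵢ² = 0.46² + 0.33² + 0.02² + 0.17² + 0.02² = 0.2116 + 0.1089 + 0.0004 + 0.0289 + 0.0004 = 0.3502
B_B = 1 / 0.3502 = 2.8555
Ranking by B (broadest → narrowest): Species D (4.78) > Species B (2.86) > Species C (1.94)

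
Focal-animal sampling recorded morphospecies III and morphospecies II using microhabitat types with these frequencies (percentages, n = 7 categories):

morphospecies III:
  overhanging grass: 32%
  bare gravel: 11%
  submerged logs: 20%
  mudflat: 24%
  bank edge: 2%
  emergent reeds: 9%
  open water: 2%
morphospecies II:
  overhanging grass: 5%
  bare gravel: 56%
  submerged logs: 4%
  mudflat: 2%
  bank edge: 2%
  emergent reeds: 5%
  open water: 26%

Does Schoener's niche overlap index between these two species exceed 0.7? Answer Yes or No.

Convert percentages to proportions (divide by 100).
Σ|p₁ᵢ − p₂ᵢ| = 0.27 + 0.45 + 0.16 + 0.22 + 0.00 + 0.04 + 0.24 = 1.38
D = 1 − ½ × 1.38 = 1 − 0.690 = 0.3100
D = 0.3100 < 0.7 → No.

No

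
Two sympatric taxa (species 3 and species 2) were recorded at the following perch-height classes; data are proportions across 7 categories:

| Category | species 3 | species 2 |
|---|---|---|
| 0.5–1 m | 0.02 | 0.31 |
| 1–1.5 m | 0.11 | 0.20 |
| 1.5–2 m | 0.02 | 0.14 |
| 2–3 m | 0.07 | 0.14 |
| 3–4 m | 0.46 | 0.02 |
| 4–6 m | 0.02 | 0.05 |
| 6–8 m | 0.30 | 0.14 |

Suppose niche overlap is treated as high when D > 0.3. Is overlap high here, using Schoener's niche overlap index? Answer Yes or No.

Yes

Σ|p₁ᵢ − p₂ᵢ| = 0.29 + 0.09 + 0.12 + 0.07 + 0.44 + 0.03 + 0.16 = 1.20
D = 1 − ½ × 1.20 = 1 − 0.600 = 0.4000
D = 0.4000 > 0.3 → Yes.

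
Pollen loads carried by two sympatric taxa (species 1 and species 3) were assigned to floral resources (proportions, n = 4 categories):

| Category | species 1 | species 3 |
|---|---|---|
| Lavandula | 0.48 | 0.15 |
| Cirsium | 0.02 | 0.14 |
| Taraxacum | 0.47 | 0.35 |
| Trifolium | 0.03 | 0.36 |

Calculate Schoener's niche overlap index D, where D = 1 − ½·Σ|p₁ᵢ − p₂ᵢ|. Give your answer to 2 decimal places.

0.55

Σ|p₁ᵢ − p₂ᵢ| = 0.33 + 0.12 + 0.12 + 0.33 = 0.90
D = 1 − ½ × 0.90 = 1 − 0.450 = 0.5500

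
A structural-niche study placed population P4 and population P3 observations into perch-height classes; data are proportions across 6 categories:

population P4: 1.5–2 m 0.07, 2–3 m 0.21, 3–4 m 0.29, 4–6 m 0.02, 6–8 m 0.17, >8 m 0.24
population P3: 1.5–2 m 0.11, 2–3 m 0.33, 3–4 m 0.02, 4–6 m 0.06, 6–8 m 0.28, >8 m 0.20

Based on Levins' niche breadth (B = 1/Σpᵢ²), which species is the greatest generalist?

Σp_P4ᵢ² = 0.07² + 0.21² + 0.29² + 0.02² + 0.17² + 0.24² = 0.0049 + 0.0441 + 0.0841 + 0.0004 + 0.0289 + 0.0576 = 0.2200
B_P4 = 1 / 0.2200 = 4.5455
Σp_P3ᵢ² = 0.11² + 0.33² + 0.02² + 0.06² + 0.28² + 0.20² = 0.0121 + 0.1089 + 0.0004 + 0.0036 + 0.0784 + 0.0400 = 0.2434
B_P3 = 1 / 0.2434 = 4.1085
Highest B → broadest niche (most generalist): population P4 (B = 4.55).

population P4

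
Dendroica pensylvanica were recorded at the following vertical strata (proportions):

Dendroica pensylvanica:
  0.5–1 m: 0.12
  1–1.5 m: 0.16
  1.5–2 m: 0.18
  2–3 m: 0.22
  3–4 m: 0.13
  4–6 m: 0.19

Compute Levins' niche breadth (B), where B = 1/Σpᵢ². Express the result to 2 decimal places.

5.75

Σpᵢ² = 0.12² + 0.16² + 0.18² + 0.22² + 0.13² + 0.19² = 0.0144 + 0.0256 + 0.0324 + 0.0484 + 0.0169 + 0.0361 = 0.1738
B = 1 / 0.1738 = 5.7537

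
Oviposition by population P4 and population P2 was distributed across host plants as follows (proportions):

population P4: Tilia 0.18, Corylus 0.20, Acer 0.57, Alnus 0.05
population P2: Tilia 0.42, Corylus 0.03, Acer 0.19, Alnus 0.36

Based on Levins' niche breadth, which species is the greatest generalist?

Σp_P4ᵢ² = 0.18² + 0.20² + 0.57² + 0.05² = 0.0324 + 0.0400 + 0.3249 + 0.0025 = 0.3998
B_P4 = 1 / 0.3998 = 2.5013
Σp_P2ᵢ² = 0.42² + 0.03² + 0.19² + 0.36² = 0.1764 + 0.0009 + 0.0361 + 0.1296 = 0.3430
B_P2 = 1 / 0.3430 = 2.9155
Highest B → broadest niche (most generalist): population P2 (B = 2.92).

population P2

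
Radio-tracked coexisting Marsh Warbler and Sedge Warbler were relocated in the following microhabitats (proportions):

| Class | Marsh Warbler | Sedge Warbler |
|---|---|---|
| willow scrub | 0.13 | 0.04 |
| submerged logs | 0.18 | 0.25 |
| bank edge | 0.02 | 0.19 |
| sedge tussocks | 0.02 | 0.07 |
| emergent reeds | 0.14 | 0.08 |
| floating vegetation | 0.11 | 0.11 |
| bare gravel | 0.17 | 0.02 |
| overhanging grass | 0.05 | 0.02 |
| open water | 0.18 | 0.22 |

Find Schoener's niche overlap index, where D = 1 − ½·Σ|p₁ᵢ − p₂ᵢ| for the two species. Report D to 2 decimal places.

0.67

Σ|p₁ᵢ − p₂ᵢ| = 0.09 + 0.07 + 0.17 + 0.05 + 0.06 + 0.00 + 0.15 + 0.03 + 0.04 = 0.66
D = 1 − ½ × 0.66 = 1 − 0.330 = 0.6700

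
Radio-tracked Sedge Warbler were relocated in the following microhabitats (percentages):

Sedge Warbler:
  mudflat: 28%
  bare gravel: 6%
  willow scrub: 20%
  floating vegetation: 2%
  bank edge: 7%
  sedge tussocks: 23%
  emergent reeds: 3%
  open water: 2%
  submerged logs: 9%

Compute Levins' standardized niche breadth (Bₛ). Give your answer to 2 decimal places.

0.53

Convert percentages to proportions (divide by 100).
Σpᵢ² = 0.28² + 0.06² + 0.20² + 0.02² + 0.07² + 0.23² + 0.03² + 0.02² + 0.09² = 0.0784 + 0.0036 + 0.0400 + 0.0004 + 0.0049 + 0.0529 + 0.0009 + 0.0004 + 0.0081 = 0.1896
B = 1 / 0.1896 = 5.2743
Bₛ = (B − 1)/(n − 1) = (5.2743 − 1)/(9 − 1) = 4.2743/8 = 0.5343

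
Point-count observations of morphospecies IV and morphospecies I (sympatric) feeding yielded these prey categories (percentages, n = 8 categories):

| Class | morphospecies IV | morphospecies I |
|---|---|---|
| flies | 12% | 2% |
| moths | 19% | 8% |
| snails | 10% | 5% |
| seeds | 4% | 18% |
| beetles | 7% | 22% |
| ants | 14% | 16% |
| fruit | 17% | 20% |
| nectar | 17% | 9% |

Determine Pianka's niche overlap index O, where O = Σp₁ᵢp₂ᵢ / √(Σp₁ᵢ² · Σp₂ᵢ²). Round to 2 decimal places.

Convert percentages to proportions (divide by 100).
Σ p₁ᵢp₂ᵢ = 0.0024 + 0.0152 + 0.0050 + 0.0072 + 0.0154 + 0.0224 + 0.0340 + 0.0153 = 0.1169
Σp_1ᵢ² = 0.12² + 0.19² + 0.10² + 0.04² + 0.07² + 0.14² + 0.17² + 0.17² = 0.0144 + 0.0361 + 0.0100 + 0.0016 + 0.0049 + 0.0196 + 0.0289 + 0.0289 = 0.1444
Σp_2ᵢ² = 0.02² + 0.08² + 0.05² + 0.18² + 0.22² + 0.16² + 0.20² + 0.09² = 0.0004 + 0.0064 + 0.0025 + 0.0324 + 0.0484 + 0.0256 + 0.0400 + 0.0081 = 0.1638
O = 0.1169 / √(0.1444 × 0.1638) = 0.1169 / 0.15379 = 0.7601

0.76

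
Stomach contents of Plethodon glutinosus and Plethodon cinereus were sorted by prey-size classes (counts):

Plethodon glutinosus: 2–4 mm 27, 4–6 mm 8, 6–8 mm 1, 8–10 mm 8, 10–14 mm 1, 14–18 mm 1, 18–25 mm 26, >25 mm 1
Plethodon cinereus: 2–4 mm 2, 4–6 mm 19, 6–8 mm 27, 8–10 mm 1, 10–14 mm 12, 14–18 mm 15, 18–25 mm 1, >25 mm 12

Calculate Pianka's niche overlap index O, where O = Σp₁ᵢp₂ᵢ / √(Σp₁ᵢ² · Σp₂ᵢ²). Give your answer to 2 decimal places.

0.19

Proportions for Plethodon glutinosus (n=73): 27/73=0.3699, 8/73=0.1096, 1/73=0.0137, 8/73=0.1096, 1/73=0.0137, 1/73=0.0137, 26/73=0.3562, 1/73=0.0137
Proportions for Plethodon cinereus (n=89): 2/89=0.0225, 19/89=0.2135, 27/89=0.3034, 1/89=0.0112, 12/89=0.1348, 15/89=0.1685, 1/89=0.0112, 12/89=0.1348
Σ p₁ᵢp₂ᵢ = 0.008323 + 0.023400 + 0.004157 + 0.001228 + 0.001847 + 0.002308 + 0.003989 + 0.001847 = 0.047099
Σp_1ᵢ² = 0.3699² + 0.1096² + 0.0137² + 0.1096² + 0.0137² + 0.0137² + 0.3562² + 0.0137² = 0.136826 + 0.012012 + 0.000188 + 0.012012 + 0.000188 + 0.000188 + 0.126878 + 0.000188 = 0.288480
Σp_2ᵢ² = 0.0225² + 0.2135² + 0.3034² + 0.0112² + 0.1348² + 0.1685² + 0.0112² + 0.1348² = 0.000506 + 0.045582 + 0.092052 + 0.000125 + 0.018171 + 0.028392 + 0.000125 + 0.018171 = 0.203124
O = 0.047099 / √(0.288480 × 0.203124) = 0.047099 / 0.2420686 = 0.1946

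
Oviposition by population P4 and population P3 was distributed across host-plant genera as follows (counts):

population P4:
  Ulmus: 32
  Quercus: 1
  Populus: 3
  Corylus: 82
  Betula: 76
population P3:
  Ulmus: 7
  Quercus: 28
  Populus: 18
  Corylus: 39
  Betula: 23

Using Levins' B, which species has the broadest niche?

Proportions for population P4 (n=194): 32/194=0.1649, 1/194=0.0052, 3/194=0.0155, 82/194=0.4227, 76/194=0.3918
Proportions for population P3 (n=115): 7/115=0.0609, 28/115=0.2435, 18/115=0.1565, 39/115=0.3391, 23/115=0.2000
Σp_P4ᵢ² = 0.1649² + 0.0052² + 0.0155² + 0.4227² + 0.3918² = 0.027192 + 0.000027 + 0.000240 + 0.178675 + 0.153507 = 0.359641
B_P4 = 1 / 0.359641 = 2.7806
Σp_P3ᵢ² = 0.0609² + 0.2435² + 0.1565² + 0.3391² + 0.2000² = 0.003709 + 0.059292 + 0.024492 + 0.114989 + 0.040000 = 0.242482
B_P3 = 1 / 0.242482 = 4.1240
Highest B → broadest niche (most generalist): population P3 (B = 4.12).

population P3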